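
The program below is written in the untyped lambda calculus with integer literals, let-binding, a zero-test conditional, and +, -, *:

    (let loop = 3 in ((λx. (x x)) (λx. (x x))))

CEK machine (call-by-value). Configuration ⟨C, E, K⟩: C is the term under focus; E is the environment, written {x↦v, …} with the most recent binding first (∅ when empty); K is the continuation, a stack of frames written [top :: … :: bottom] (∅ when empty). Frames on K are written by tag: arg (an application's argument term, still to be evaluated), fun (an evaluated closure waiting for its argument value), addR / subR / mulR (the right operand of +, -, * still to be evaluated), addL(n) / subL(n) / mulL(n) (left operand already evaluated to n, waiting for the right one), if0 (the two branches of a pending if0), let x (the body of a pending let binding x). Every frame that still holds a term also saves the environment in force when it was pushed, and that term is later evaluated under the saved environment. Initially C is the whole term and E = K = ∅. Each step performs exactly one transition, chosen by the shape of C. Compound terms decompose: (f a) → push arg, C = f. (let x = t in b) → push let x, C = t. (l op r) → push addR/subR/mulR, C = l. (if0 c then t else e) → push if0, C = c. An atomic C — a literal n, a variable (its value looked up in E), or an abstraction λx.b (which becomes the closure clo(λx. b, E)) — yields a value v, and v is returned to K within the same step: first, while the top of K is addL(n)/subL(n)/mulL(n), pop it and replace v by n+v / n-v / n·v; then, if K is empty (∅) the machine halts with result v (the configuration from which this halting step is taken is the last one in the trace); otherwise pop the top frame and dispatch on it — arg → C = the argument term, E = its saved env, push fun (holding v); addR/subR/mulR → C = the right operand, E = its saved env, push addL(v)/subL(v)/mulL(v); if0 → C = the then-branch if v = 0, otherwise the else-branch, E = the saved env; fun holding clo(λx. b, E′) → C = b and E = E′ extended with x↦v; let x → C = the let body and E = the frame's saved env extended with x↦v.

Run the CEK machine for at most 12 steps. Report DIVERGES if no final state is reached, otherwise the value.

Answer: DIVERGES (no final state within 12 steps)

Execution trace:
step 0: ⟨C=(let loop = 3 in ((λx. (x x)) (λx. (x x)))); E=∅; K=∅⟩
step 1: ⟨C=3; E=∅; K=[let loop]⟩
step 2: ⟨C=((λx. (x x)) (λx. (x x))); E={loop↦3}; K=∅⟩
step 3: ⟨C=(λx. (x x)); E={loop↦3}; K=[arg]⟩
step 4: ⟨C=(λx. (x x)); E={loop↦3}; K=[fun]⟩
step 5: ⟨C=(x x); E={x↦clo(λx. (x x), {loop↦3}), loop↦3}; K=∅⟩
step 6: ⟨C=x; E={x↦clo(λx. (x x), {loop↦3}), loop↦3}; K=[arg]⟩
step 7: ⟨C=x; E={x↦clo(λx. (x x), {loop↦3}), loop↦3}; K=[fun]⟩
… configuration repeats with period 3 (steps 5–7 recur indefinitely) …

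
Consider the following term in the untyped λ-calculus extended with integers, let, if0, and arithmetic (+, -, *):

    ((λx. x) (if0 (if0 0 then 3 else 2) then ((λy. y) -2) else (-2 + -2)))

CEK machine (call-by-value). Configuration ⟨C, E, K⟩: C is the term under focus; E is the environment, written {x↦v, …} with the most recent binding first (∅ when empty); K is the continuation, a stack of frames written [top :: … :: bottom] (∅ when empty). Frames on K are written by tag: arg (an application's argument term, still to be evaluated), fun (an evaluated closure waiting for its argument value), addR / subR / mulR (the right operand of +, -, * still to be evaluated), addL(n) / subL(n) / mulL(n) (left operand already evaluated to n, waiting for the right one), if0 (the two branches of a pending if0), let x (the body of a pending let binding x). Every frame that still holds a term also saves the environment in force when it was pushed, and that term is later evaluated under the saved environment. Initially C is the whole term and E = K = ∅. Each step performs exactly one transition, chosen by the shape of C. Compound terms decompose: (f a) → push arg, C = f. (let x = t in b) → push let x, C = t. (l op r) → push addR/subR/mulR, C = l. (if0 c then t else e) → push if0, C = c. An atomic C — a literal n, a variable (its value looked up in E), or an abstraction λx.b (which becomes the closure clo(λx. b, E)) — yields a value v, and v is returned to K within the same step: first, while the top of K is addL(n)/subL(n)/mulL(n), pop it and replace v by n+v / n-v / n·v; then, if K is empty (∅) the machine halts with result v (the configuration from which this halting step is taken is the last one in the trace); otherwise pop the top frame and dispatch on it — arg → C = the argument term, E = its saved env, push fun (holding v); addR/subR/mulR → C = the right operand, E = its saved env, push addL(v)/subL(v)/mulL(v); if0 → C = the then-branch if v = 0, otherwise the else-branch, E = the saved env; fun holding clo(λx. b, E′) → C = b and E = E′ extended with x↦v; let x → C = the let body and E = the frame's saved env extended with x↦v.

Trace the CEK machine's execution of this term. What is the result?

Answer: -4

Machine steps:
[0] ⟨C=((λx. x) (if0 (if0 0 then 3 else 2) then ((λy. y) -2) else (-2 + -2))); E=∅; K=∅⟩
[1] ⟨C=(λx. x); E=∅; K=[arg]⟩
[2] ⟨C=(if0 (if0 0 then 3 else 2) then ((λy. y) -2) else (-2 + -2)); E=∅; K=[fun]⟩
[3] ⟨C=(if0 0 then 3 else 2); E=∅; K=[if0 :: fun]⟩
[4] ⟨C=0; E=∅; K=[if0 :: if0 :: fun]⟩
[5] ⟨C=3; E=∅; K=[if0 :: fun]⟩
[6] ⟨C=(-2 + -2); E=∅; K=[fun]⟩
[7] ⟨C=-2; E=∅; K=[addR :: fun]⟩
[8] ⟨C=-2; E=∅; K=[addL(-2) :: fun]⟩
[9] ⟨C=x; E={x↦-4}; K=∅⟩
→ final value -4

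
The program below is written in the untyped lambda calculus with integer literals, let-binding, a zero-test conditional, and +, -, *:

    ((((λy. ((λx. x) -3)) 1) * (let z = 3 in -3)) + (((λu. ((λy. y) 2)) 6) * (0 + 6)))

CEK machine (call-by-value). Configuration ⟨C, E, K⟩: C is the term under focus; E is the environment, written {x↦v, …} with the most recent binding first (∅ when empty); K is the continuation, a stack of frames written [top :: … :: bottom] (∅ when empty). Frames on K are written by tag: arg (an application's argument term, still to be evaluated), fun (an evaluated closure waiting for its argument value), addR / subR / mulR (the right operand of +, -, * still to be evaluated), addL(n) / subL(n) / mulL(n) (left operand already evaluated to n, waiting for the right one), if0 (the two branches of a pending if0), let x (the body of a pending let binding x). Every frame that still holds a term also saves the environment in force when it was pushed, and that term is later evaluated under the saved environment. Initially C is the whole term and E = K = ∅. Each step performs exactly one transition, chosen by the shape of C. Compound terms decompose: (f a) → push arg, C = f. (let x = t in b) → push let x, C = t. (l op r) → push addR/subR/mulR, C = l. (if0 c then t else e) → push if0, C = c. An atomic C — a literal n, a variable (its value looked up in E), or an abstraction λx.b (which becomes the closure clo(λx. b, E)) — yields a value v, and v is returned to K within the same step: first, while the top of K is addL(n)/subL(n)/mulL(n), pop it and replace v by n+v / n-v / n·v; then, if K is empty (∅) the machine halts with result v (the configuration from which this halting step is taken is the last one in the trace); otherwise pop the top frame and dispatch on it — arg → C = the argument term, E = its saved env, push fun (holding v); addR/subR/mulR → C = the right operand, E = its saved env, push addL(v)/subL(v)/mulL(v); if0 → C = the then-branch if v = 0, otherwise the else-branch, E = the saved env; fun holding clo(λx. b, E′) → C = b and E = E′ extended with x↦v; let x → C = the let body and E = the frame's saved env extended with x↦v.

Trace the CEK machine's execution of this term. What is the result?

t=0: <C=((((λy. ((λx. x) -3)) 1) * (let z = 3 in -3)) + (((λu. ((λy. y) 2)) 6) * (0 + 6))), E=∅, K=∅>
t=1: <C=(((λy. ((λx. x) -3)) 1) * (let z = 3 in -3)), E=∅, K=[addR]>
t=2: <C=((λy. ((λx. x) -3)) 1), E=∅, K=[mulR :: addR]>
t=3: <C=(λy. ((λx. x) -3)), E=∅, K=[arg :: mulR :: addR]>
t=4: <C=1, E=∅, K=[fun :: mulR :: addR]>
t=5: <C=((λx. x) -3), E={y↦1}, K=[mulR :: addR]>
t=6: <C=(λx. x), E={y↦1}, K=[arg :: mulR :: addR]>
t=7: <C=-3, E={y↦1}, K=[fun :: mulR :: addR]>
t=8: <C=x, E={x↦-3, y↦1}, K=[mulR :: addR]>
t=9: <C=(let z = 3 in -3), E=∅, K=[mulL(-3) :: addR]>
t=10: <C=3, E=∅, K=[let z :: mulL(-3) :: addR]>
t=11: <C=-3, E={z↦3}, K=[mulL(-3) :: addR]>
t=12: <C=(((λu. ((λy. y) 2)) 6) * (0 + 6)), E=∅, K=[addL(9)]>
t=13: <C=((λu. ((λy. y) 2)) 6), E=∅, K=[mulR :: addL(9)]>
t=14: <C=(λu. ((λy. y) 2)), E=∅, K=[arg :: mulR :: addL(9)]>
t=15: <C=6, E=∅, K=[fun :: mulR :: addL(9)]>
t=16: <C=((λy. y) 2), E={u↦6}, K=[mulR :: addL(9)]>
t=17: <C=(λy. y), E={u↦6}, K=[arg :: mulR :: addL(9)]>
t=18: <C=2, E={u↦6}, K=[fun :: mulR :: addL(9)]>
t=19: <C=y, E={y↦2, u↦6}, K=[mulR :: addL(9)]>
t=20: <C=(0 + 6), E=∅, K=[mulL(2) :: addL(9)]>
t=21: <C=0, E=∅, K=[addR :: mulL(2) :: addL(9)]>
t=22: <C=6, E=∅, K=[addL(0) :: mulL(2) :: addL(9)]>
→ final value 21

Answer: 21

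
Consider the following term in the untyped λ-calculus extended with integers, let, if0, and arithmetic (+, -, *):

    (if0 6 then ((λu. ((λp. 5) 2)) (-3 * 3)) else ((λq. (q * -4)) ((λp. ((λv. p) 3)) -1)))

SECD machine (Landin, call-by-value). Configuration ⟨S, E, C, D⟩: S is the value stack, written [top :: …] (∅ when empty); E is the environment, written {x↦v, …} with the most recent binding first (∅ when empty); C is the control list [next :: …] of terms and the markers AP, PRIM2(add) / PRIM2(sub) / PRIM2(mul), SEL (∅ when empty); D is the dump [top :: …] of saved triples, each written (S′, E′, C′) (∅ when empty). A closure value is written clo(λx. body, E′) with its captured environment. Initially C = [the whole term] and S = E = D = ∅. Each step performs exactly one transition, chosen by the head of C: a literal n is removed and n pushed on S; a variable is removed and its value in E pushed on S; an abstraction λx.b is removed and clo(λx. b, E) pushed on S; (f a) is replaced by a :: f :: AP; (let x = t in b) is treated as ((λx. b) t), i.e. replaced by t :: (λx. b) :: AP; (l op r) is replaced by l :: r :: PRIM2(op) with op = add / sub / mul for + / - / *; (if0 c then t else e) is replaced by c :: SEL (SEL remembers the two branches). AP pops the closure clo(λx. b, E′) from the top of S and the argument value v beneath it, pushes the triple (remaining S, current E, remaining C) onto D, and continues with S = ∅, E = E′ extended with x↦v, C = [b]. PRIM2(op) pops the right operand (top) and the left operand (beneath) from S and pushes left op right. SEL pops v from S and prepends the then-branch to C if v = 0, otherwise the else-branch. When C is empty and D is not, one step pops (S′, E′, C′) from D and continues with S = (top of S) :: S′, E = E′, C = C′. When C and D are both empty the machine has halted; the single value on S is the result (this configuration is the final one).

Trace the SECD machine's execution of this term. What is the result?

Answer: 4

Machine steps:
[0] ⟨S=∅; E=∅; C=[(if0 6 then ((λu. ((λp. 5) 2)) (-3 * 3)) else ((λq. (q * -4)) ((λp. ((λv. p) 3)) -1)))]; D=∅⟩
[1] ⟨S=∅; E=∅; C=[6 :: SEL]; D=∅⟩
[2] ⟨S=[6]; E=∅; C=[SEL]; D=∅⟩
[3] ⟨S=∅; E=∅; C=[((λq. (q * -4)) ((λp. ((λv. p) 3)) -1))]; D=∅⟩
[4] ⟨S=∅; E=∅; C=[((λp. ((λv. p) 3)) -1) :: (λq. (q * -4)) :: AP]; D=∅⟩
[5] ⟨S=∅; E=∅; C=[-1 :: (λp. ((λv. p) 3)) :: AP :: (λq. (q * -4)) :: AP]; D=∅⟩
[6] ⟨S=[-1]; E=∅; C=[(λp. ((λv. p) 3)) :: AP :: (λq. (q * -4)) :: AP]; D=∅⟩
[7] ⟨S=[clo(λp. ((λv. p) 3), ∅) :: -1]; E=∅; C=[AP :: (λq. (q * -4)) :: AP]; D=∅⟩
[8] ⟨S=∅; E={p↦-1}; C=[((λv. p) 3)]; D=[(∅, ∅, [(λq. (q * -4)) :: AP])]⟩
[9] ⟨S=∅; E={p↦-1}; C=[3 :: (λv. p) :: AP]; D=[(∅, ∅, [(λq. (q * -4)) :: AP])]⟩
[10] ⟨S=[3]; E={p↦-1}; C=[(λv. p) :: AP]; D=[(∅, ∅, [(λq. (q * -4)) :: AP])]⟩
[11] ⟨S=[clo(λv. p, {p↦-1}) :: 3]; E={p↦-1}; C=[AP]; D=[(∅, ∅, [(λq. (q * -4)) :: AP])]⟩
[12] ⟨S=∅; E={v↦3, p↦-1}; C=[p]; D=[(∅, {p↦-1}, ∅) :: (∅, ∅, [(λq. (q * -4)) :: AP])]⟩
[13] ⟨S=[-1]; E={v↦3, p↦-1}; C=∅; D=[(∅, {p↦-1}, ∅) :: (∅, ∅, [(λq. (q * -4)) :: AP])]⟩
[14] ⟨S=[-1]; E={p↦-1}; C=∅; D=[(∅, ∅, [(λq. (q * -4)) :: AP])]⟩
[15] ⟨S=[-1]; E=∅; C=[(λq. (q * -4)) :: AP]; D=∅⟩
[16] ⟨S=[clo(λq. (q * -4), ∅) :: -1]; E=∅; C=[AP]; D=∅⟩
[17] ⟨S=∅; E={q↦-1}; C=[(q * -4)]; D=[(∅, ∅, ∅)]⟩
[18] ⟨S=∅; E={q↦-1}; C=[q :: -4 :: PRIM2(mul)]; D=[(∅, ∅, ∅)]⟩
[19] ⟨S=[-1]; E={q↦-1}; C=[-4 :: PRIM2(mul)]; D=[(∅, ∅, ∅)]⟩
[20] ⟨S=[-4 :: -1]; E={q↦-1}; C=[PRIM2(mul)]; D=[(∅, ∅, ∅)]⟩
[21] ⟨S=[4]; E={q↦-1}; C=∅; D=[(∅, ∅, ∅)]⟩
[22] ⟨S=[4]; E=∅; C=∅; D=∅⟩
→ final value 4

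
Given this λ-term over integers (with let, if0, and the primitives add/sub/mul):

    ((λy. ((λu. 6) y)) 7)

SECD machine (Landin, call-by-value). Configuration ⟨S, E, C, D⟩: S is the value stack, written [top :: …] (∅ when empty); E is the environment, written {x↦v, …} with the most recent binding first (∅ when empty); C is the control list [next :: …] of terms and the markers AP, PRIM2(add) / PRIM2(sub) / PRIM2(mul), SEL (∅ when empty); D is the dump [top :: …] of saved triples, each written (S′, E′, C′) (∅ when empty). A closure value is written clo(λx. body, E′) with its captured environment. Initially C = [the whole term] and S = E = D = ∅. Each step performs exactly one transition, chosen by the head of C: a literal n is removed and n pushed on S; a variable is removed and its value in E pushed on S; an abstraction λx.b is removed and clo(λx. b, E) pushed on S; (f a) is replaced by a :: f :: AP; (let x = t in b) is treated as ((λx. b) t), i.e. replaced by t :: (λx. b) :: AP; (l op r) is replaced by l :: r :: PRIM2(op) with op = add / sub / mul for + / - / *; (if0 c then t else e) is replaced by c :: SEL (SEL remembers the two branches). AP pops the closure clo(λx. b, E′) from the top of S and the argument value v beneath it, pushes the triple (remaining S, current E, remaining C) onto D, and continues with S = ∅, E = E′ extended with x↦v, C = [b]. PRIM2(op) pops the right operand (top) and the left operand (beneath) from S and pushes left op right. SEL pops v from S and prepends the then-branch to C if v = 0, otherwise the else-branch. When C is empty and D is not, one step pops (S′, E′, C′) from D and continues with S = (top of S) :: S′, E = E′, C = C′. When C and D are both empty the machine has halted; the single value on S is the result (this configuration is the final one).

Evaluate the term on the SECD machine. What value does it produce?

Answer: 6

Derivation:
step 0: [S=∅ | E=∅ | C=[((λy. ((λu. 6) y)) 7)] | D=∅]
step 1: [S=∅ | E=∅ | C=[7 :: (λy. ((λu. 6) y)) :: AP] | D=∅]
step 2: [S=[7] | E=∅ | C=[(λy. ((λu. 6) y)) :: AP] | D=∅]
step 3: [S=[clo(λy. ((λu. 6) y), ∅) :: 7] | E=∅ | C=[AP] | D=∅]
step 4: [S=∅ | E={y↦7} | C=[((λu. 6) y)] | D=[(∅, ∅, ∅)]]
step 5: [S=∅ | E={y↦7} | C=[y :: (λu. 6) :: AP] | D=[(∅, ∅, ∅)]]
step 6: [S=[7] | E={y↦7} | C=[(λu. 6) :: AP] | D=[(∅, ∅, ∅)]]
step 7: [S=[clo(λu. 6, {y↦7}) :: 7] | E={y↦7} | C=[AP] | D=[(∅, ∅, ∅)]]
step 8: [S=∅ | E={u↦7, y↦7} | C=[6] | D=[(∅, {y↦7}, ∅) :: (∅, ∅, ∅)]]
step 9: [S=[6] | E={u↦7, y↦7} | C=∅ | D=[(∅, {y↦7}, ∅) :: (∅, ∅, ∅)]]
step 10: [S=[6] | E={y↦7} | C=∅ | D=[(∅, ∅, ∅)]]
step 11: [S=[6] | E=∅ | C=∅ | D=∅]
→ final value 6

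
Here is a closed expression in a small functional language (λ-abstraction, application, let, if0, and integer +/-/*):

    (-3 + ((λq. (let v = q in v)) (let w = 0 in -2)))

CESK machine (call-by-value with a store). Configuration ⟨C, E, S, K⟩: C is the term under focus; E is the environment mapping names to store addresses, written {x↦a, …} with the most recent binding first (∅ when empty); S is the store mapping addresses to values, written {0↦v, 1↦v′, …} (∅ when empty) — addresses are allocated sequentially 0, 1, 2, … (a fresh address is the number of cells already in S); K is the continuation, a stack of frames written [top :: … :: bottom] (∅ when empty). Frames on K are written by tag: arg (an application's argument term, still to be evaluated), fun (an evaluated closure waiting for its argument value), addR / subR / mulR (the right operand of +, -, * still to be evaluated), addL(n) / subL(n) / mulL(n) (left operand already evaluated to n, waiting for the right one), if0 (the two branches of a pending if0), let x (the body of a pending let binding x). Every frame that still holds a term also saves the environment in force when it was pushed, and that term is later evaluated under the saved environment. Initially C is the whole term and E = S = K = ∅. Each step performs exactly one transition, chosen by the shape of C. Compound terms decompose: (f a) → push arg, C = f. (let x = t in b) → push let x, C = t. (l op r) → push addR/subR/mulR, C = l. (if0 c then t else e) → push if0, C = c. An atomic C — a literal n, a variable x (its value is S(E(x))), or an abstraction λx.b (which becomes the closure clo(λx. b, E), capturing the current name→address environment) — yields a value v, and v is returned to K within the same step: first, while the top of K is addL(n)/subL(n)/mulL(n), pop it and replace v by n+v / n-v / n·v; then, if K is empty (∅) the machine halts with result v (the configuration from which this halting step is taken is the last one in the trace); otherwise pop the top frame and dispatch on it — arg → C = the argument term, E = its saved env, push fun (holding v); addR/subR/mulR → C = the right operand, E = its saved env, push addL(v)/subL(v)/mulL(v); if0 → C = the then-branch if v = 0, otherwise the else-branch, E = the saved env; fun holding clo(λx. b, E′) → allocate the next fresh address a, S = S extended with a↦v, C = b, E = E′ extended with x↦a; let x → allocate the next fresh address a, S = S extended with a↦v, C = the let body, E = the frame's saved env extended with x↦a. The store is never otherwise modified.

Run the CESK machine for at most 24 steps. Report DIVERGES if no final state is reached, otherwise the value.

t=0: <C=(-3 + ((λq. (let v = q in v)) (let w = 0 in -2))), E=∅, S=∅, K=∅>
t=1: <C=-3, E=∅, S=∅, K=[addR]>
t=2: <C=((λq. (let v = q in v)) (let w = 0 in -2)), E=∅, S=∅, K=[addL(-3)]>
t=3: <C=(λq. (let v = q in v)), E=∅, S=∅, K=[arg :: addL(-3)]>
t=4: <C=(let w = 0 in -2), E=∅, S=∅, K=[fun :: addL(-3)]>
t=5: <C=0, E=∅, S=∅, K=[let w :: fun :: addL(-3)]>
t=6: <C=-2, E={w↦0}, S={0↦0}, K=[fun :: addL(-3)]>
t=7: <C=(let v = q in v), E={q↦1}, S={0↦0, 1↦-2}, K=[addL(-3)]>
t=8: <C=q, E={q↦1}, S={0↦0, 1↦-2}, K=[let v :: addL(-3)]>
t=9: <C=v, E={v↦2, q↦1}, S={0↦0, 1↦-2, 2↦-2}, K=[addL(-3)]>
→ final value -5

Answer: -5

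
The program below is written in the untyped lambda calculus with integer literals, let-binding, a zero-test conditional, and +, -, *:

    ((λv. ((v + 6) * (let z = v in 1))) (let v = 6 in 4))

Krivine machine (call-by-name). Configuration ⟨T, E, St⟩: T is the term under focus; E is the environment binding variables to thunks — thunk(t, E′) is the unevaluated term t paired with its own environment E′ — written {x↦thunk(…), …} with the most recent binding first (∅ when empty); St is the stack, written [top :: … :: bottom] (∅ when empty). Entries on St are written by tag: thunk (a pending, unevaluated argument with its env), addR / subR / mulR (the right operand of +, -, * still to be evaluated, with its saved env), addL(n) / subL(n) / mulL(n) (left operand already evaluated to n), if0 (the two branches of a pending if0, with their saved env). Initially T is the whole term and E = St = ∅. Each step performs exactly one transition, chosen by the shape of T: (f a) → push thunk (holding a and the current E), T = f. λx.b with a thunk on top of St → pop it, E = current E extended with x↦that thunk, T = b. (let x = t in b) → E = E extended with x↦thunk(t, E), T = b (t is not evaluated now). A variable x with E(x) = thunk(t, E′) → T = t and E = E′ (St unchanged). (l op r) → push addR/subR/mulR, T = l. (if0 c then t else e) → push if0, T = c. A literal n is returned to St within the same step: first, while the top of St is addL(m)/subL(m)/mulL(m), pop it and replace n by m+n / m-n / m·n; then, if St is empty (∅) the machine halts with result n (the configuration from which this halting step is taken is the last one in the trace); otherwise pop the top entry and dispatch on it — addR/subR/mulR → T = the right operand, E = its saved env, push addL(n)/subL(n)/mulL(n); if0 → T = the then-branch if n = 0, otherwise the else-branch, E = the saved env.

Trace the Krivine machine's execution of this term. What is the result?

Answer: 10

Execution trace:
0. ⟨T=((λv. ((v + 6) * (let z = v in 1))) (let v = 6 in 4)); E=∅; St=∅⟩
1. ⟨T=(λv. ((v + 6) * (let z = v in 1))); E=∅; St=[thunk]⟩
2. ⟨T=((v + 6) * (let z = v in 1)); E={v↦thunk((let v = 6 in 4), ∅)}; St=∅⟩
3. ⟨T=(v + 6); E={v↦thunk((let v = 6 in 4), ∅)}; St=[mulR]⟩
4. ⟨T=v; E={v↦thunk((let v = 6 in 4), ∅)}; St=[addR :: mulR]⟩
5. ⟨T=(let v = 6 in 4); E=∅; St=[addR :: mulR]⟩
6. ⟨T=4; E={v↦thunk(6, ∅)}; St=[addR :: mulR]⟩
7. ⟨T=6; E={v↦thunk((let v = 6 in 4), ∅)}; St=[addL(4) :: mulR]⟩
8. ⟨T=(let z = v in 1); E={v↦thunk((let v = 6 in 4), ∅)}; St=[mulL(10)]⟩
9. ⟨T=1; E={z↦thunk(v, {v↦thunk((let v = 6 in 4), ∅)}), v↦thunk((let v = 6 in 4), ∅)}; St=[mulL(10)]⟩
→ final value 10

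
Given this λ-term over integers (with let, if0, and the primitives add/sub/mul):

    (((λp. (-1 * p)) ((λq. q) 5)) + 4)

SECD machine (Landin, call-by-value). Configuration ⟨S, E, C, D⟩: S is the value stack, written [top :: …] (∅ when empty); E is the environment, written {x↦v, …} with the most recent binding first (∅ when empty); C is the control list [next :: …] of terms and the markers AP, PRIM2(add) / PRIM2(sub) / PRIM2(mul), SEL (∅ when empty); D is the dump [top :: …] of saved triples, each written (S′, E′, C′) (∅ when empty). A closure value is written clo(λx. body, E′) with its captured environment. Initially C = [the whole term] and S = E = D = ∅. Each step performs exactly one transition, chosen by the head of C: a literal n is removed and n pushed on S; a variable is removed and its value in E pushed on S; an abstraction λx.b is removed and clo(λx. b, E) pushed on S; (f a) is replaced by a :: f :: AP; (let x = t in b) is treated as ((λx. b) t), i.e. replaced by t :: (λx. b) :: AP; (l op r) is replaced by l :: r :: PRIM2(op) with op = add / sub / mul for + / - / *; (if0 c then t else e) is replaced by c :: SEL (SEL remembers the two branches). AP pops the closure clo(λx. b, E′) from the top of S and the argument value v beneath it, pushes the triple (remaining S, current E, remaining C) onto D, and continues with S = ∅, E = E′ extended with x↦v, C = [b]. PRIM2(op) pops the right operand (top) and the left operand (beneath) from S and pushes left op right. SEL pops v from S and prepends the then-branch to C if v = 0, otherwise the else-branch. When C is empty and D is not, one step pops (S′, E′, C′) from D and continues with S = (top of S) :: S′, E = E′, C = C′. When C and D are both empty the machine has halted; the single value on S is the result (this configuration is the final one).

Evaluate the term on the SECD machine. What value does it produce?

0. ⟨S=∅; E=∅; C=[(((λp. (-1 * p)) ((λq. q) 5)) + 4)]; D=∅⟩
1. ⟨S=∅; E=∅; C=[((λp. (-1 * p)) ((λq. q) 5)) :: 4 :: PRIM2(add)]; D=∅⟩
2. ⟨S=∅; E=∅; C=[((λq. q) 5) :: (λp. (-1 * p)) :: AP :: 4 :: PRIM2(add)]; D=∅⟩
3. ⟨S=∅; E=∅; C=[5 :: (λq. q) :: AP :: (λp. (-1 * p)) :: AP :: 4 :: PRIM2(add)]; D=∅⟩
4. ⟨S=[5]; E=∅; C=[(λq. q) :: AP :: (λp. (-1 * p)) :: AP :: 4 :: PRIM2(add)]; D=∅⟩
5. ⟨S=[clo(λq. q, ∅) :: 5]; E=∅; C=[AP :: (λp. (-1 * p)) :: AP :: 4 :: PRIM2(add)]; D=∅⟩
6. ⟨S=∅; E={q↦5}; C=[q]; D=[(∅, ∅, [(λp. (-1 * p)) :: AP :: 4 :: PRIM2(add)])]⟩
7. ⟨S=[5]; E={q↦5}; C=∅; D=[(∅, ∅, [(λp. (-1 * p)) :: AP :: 4 :: PRIM2(add)])]⟩
8. ⟨S=[5]; E=∅; C=[(λp. (-1 * p)) :: AP :: 4 :: PRIM2(add)]; D=∅⟩
9. ⟨S=[clo(λp. (-1 * p), ∅) :: 5]; E=∅; C=[AP :: 4 :: PRIM2(add)]; D=∅⟩
10. ⟨S=∅; E={p↦5}; C=[(-1 * p)]; D=[(∅, ∅, [4 :: PRIM2(add)])]⟩
11. ⟨S=∅; E={p↦5}; C=[-1 :: p :: PRIM2(mul)]; D=[(∅, ∅, [4 :: PRIM2(add)])]⟩
12. ⟨S=[-1]; E={p↦5}; C=[p :: PRIM2(mul)]; D=[(∅, ∅, [4 :: PRIM2(add)])]⟩
13. ⟨S=[5 :: -1]; E={p↦5}; C=[PRIM2(mul)]; D=[(∅, ∅, [4 :: PRIM2(add)])]⟩
14. ⟨S=[-5]; E={p↦5}; C=∅; D=[(∅, ∅, [4 :: PRIM2(add)])]⟩
15. ⟨S=[-5]; E=∅; C=[4 :: PRIM2(add)]; D=∅⟩
16. ⟨S=[4 :: -5]; E=∅; C=[PRIM2(add)]; D=∅⟩
17. ⟨S=[-1]; E=∅; C=∅; D=∅⟩
→ final value -1

Answer: -1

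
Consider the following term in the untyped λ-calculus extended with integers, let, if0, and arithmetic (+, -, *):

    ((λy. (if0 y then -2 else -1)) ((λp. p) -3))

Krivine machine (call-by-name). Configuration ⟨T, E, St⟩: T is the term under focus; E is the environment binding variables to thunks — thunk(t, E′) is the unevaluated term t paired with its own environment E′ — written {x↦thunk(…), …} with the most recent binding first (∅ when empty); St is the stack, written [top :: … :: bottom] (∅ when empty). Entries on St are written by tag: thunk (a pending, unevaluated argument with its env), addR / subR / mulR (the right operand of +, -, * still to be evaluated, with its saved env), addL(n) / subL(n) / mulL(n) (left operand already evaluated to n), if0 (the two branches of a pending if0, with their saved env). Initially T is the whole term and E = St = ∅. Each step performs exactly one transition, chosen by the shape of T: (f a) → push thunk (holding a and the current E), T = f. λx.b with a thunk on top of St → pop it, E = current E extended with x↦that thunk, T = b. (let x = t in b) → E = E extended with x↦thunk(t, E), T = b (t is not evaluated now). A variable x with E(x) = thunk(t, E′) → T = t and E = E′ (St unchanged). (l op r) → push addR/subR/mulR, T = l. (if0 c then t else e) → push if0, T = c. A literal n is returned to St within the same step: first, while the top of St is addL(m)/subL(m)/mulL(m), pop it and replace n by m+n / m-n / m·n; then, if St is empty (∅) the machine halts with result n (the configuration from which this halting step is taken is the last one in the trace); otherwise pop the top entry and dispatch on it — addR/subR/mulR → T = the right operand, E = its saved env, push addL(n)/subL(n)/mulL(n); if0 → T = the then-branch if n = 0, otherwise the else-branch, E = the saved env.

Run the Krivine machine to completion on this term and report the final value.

[0] <T=((λy. (if0 y then -2 else -1)) ((λp. p) -3)), E=∅, St=∅>
[1] <T=(λy. (if0 y then -2 else -1)), E=∅, St=[thunk]>
[2] <T=(if0 y then -2 else -1), E={y↦thunk(((λp. p) -3), ∅)}, St=∅>
[3] <T=y, E={y↦thunk(((λp. p) -3), ∅)}, St=[if0]>
[4] <T=((λp. p) -3), E=∅, St=[if0]>
[5] <T=(λp. p), E=∅, St=[thunk :: if0]>
[6] <T=p, E={p↦thunk(-3, ∅)}, St=[if0]>
[7] <T=-3, E=∅, St=[if0]>
[8] <T=-1, E={y↦thunk(((λp. p) -3), ∅)}, St=∅>
→ final value -1

Answer: -1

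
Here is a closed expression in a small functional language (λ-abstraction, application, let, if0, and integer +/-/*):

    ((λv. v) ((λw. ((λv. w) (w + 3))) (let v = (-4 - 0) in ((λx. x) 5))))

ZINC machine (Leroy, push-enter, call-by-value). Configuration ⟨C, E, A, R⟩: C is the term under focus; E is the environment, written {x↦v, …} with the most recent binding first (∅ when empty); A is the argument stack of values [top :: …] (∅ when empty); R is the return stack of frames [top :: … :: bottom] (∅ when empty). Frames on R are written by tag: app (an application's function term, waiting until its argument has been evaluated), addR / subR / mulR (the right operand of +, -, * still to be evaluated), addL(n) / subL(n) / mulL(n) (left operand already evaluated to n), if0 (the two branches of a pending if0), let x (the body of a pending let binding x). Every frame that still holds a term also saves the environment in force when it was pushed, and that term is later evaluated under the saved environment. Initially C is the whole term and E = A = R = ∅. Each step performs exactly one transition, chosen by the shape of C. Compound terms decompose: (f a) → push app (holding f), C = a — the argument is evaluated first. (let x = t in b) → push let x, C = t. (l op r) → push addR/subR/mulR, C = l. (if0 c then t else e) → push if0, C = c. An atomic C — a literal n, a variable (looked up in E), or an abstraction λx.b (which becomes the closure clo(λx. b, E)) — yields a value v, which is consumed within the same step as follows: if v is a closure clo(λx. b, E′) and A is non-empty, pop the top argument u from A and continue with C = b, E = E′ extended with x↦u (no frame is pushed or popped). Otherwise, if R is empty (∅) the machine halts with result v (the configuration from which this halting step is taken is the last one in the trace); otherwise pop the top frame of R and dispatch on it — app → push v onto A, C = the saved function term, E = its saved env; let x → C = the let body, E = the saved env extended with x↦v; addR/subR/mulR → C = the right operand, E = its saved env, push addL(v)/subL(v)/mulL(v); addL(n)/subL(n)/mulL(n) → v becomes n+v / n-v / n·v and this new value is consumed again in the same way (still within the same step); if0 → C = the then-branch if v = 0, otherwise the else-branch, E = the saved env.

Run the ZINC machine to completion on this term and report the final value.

Answer: 5

Derivation:
[0] ⟨C=((λv. v) ((λw. ((λv. w) (w + 3))) (let v = (-4 - 0) in ((λx. x) 5)))); E=∅; A=∅; R=∅⟩
[1] ⟨C=((λw. ((λv. w) (w + 3))) (let v = (-4 - 0) in ((λx. x) 5))); E=∅; A=∅; R=[app]⟩
[2] ⟨C=(let v = (-4 - 0) in ((λx. x) 5)); E=∅; A=∅; R=[app :: app]⟩
[3] ⟨C=(-4 - 0); E=∅; A=∅; R=[let v :: app :: app]⟩
[4] ⟨C=-4; E=∅; A=∅; R=[subR :: let v :: app :: app]⟩
[5] ⟨C=0; E=∅; A=∅; R=[subL(-4) :: let v :: app :: app]⟩
[6] ⟨C=((λx. x) 5); E={v↦-4}; A=∅; R=[app :: app]⟩
[7] ⟨C=5; E={v↦-4}; A=∅; R=[app :: app :: app]⟩
[8] ⟨C=(λx. x); E={v↦-4}; A=[5]; R=[app :: app]⟩
[9] ⟨C=x; E={x↦5, v↦-4}; A=∅; R=[app :: app]⟩
[10] ⟨C=(λw. ((λv. w) (w + 3))); E=∅; A=[5]; R=[app]⟩
[11] ⟨C=((λv. w) (w + 3)); E={w↦5}; A=∅; R=[app]⟩
[12] ⟨C=(w + 3); E={w↦5}; A=∅; R=[app :: app]⟩
[13] ⟨C=w; E={w↦5}; A=∅; R=[addR :: app :: app]⟩
[14] ⟨C=3; E={w↦5}; A=∅; R=[addL(5) :: app :: app]⟩
[15] ⟨C=(λv. w); E={w↦5}; A=[8]; R=[app]⟩
[16] ⟨C=w; E={v↦8, w↦5}; A=∅; R=[app]⟩
[17] ⟨C=(λv. v); E=∅; A=[5]; R=∅⟩
[18] ⟨C=v; E={v↦5}; A=∅; R=∅⟩
→ final value 5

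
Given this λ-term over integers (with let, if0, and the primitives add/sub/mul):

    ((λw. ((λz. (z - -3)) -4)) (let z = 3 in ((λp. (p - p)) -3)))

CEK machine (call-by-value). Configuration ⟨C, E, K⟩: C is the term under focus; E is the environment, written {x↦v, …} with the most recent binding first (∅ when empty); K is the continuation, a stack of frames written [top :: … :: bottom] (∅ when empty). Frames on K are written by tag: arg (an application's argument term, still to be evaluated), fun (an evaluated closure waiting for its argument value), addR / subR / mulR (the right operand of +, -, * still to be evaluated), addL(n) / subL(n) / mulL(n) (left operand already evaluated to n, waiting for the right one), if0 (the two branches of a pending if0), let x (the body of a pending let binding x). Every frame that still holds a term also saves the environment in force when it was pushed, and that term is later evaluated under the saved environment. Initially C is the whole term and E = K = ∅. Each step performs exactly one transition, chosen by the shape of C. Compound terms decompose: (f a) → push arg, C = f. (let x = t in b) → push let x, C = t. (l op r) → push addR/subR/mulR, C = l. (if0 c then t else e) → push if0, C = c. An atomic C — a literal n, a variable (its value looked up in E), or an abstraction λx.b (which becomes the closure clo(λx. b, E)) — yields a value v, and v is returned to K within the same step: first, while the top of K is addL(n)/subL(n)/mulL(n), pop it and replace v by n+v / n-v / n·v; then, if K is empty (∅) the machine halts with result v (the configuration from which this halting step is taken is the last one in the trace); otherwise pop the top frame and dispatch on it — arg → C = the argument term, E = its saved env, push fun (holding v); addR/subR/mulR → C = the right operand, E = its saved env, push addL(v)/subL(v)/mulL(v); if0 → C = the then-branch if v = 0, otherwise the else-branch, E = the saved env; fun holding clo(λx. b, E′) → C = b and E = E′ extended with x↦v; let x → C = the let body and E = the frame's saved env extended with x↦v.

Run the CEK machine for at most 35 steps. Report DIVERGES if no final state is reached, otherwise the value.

Answer: -1

Execution trace:
[0] ⟨C=((λw. ((λz. (z - -3)) -4)) (let z = 3 in ((λp. (p - p)) -3))); E=∅; K=∅⟩
[1] ⟨C=(λw. ((λz. (z - -3)) -4)); E=∅; K=[arg]⟩
[2] ⟨C=(let z = 3 in ((λp. (p - p)) -3)); E=∅; K=[fun]⟩
[3] ⟨C=3; E=∅; K=[let z :: fun]⟩
[4] ⟨C=((λp. (p - p)) -3); E={z↦3}; K=[fun]⟩
[5] ⟨C=(λp. (p - p)); E={z↦3}; K=[arg :: fun]⟩
[6] ⟨C=-3; E={z↦3}; K=[fun :: fun]⟩
[7] ⟨C=(p - p); E={p↦-3, z↦3}; K=[fun]⟩
[8] ⟨C=p; E={p↦-3, z↦3}; K=[subR :: fun]⟩
[9] ⟨C=p; E={p↦-3, z↦3}; K=[subL(-3) :: fun]⟩
[10] ⟨C=((λz. (z - -3)) -4); E={w↦0}; K=∅⟩
[11] ⟨C=(λz. (z - -3)); E={w↦0}; K=[arg]⟩
[12] ⟨C=-4; E={w↦0}; K=[fun]⟩
[13] ⟨C=(z - -3); E={z↦-4, w↦0}; K=∅⟩
[14] ⟨C=z; E={z↦-4, w↦0}; K=[subR]⟩
[15] ⟨C=-3; E={z↦-4, w↦0}; K=[subL(-4)]⟩
→ final value -1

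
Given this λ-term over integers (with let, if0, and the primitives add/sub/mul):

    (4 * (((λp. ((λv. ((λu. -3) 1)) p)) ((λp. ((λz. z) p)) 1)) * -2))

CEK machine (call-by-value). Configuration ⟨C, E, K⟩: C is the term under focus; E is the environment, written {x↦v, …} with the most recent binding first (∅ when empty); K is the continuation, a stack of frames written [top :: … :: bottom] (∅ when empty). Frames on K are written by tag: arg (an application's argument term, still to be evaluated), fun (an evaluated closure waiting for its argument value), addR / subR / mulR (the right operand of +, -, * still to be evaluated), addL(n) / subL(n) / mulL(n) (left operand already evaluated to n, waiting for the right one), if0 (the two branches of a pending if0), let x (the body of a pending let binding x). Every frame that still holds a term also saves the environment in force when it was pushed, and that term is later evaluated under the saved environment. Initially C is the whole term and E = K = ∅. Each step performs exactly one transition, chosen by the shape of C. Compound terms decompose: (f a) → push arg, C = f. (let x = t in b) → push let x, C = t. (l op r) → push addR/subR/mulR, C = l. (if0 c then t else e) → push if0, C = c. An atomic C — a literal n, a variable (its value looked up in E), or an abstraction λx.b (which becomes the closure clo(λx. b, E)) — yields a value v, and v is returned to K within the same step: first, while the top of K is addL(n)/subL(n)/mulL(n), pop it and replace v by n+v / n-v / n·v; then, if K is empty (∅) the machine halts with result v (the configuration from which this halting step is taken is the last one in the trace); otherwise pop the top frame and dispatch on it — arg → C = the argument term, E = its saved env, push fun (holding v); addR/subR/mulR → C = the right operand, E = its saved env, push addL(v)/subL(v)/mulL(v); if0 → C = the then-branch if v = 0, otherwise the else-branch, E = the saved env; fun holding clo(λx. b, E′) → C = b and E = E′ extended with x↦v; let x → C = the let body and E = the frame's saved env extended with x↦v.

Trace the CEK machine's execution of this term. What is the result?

[0] ⟨C=(4 * (((λp. ((λv. ((λu. -3) 1)) p)) ((λp. ((λz. z) p)) 1)) * -2)); E=∅; K=∅⟩
[1] ⟨C=4; E=∅; K=[mulR]⟩
[2] ⟨C=(((λp. ((λv. ((λu. -3) 1)) p)) ((λp. ((λz. z) p)) 1)) * -2); E=∅; K=[mulL(4)]⟩
[3] ⟨C=((λp. ((λv. ((λu. -3) 1)) p)) ((λp. ((λz. z) p)) 1)); E=∅; K=[mulR :: mulL(4)]⟩
[4] ⟨C=(λp. ((λv. ((λu. -3) 1)) p)); E=∅; K=[arg :: mulR :: mulL(4)]⟩
[5] ⟨C=((λp. ((λz. z) p)) 1); E=∅; K=[fun :: mulR :: mulL(4)]⟩
[6] ⟨C=(λp. ((λz. z) p)); E=∅; K=[arg :: fun :: mulR :: mulL(4)]⟩
[7] ⟨C=1; E=∅; K=[fun :: fun :: mulR :: mulL(4)]⟩
[8] ⟨C=((λz. z) p); E={p↦1}; K=[fun :: mulR :: mulL(4)]⟩
[9] ⟨C=(λz. z); E={p↦1}; K=[arg :: fun :: mulR :: mulL(4)]⟩
[10] ⟨C=p; E={p↦1}; K=[fun :: fun :: mulR :: mulL(4)]⟩
[11] ⟨C=z; E={z↦1, p↦1}; K=[fun :: mulR :: mulL(4)]⟩
[12] ⟨C=((λv. ((λu. -3) 1)) p); E={p↦1}; K=[mulR :: mulL(4)]⟩
[13] ⟨C=(λv. ((λu. -3) 1)); E={p↦1}; K=[arg :: mulR :: mulL(4)]⟩
[14] ⟨C=p; E={p↦1}; K=[fun :: mulR :: mulL(4)]⟩
[15] ⟨C=((λu. -3) 1); E={v↦1, p↦1}; K=[mulR :: mulL(4)]⟩
[16] ⟨C=(λu. -3); E={v↦1, p↦1}; K=[arg :: mulR :: mulL(4)]⟩
[17] ⟨C=1; E={v↦1, p↦1}; K=[fun :: mulR :: mulL(4)]⟩
[18] ⟨C=-3; E={u↦1, v↦1, p↦1}; K=[mulR :: mulL(4)]⟩
[19] ⟨C=-2; E=∅; K=[mulL(-3) :: mulL(4)]⟩
→ final value 24

Answer: 24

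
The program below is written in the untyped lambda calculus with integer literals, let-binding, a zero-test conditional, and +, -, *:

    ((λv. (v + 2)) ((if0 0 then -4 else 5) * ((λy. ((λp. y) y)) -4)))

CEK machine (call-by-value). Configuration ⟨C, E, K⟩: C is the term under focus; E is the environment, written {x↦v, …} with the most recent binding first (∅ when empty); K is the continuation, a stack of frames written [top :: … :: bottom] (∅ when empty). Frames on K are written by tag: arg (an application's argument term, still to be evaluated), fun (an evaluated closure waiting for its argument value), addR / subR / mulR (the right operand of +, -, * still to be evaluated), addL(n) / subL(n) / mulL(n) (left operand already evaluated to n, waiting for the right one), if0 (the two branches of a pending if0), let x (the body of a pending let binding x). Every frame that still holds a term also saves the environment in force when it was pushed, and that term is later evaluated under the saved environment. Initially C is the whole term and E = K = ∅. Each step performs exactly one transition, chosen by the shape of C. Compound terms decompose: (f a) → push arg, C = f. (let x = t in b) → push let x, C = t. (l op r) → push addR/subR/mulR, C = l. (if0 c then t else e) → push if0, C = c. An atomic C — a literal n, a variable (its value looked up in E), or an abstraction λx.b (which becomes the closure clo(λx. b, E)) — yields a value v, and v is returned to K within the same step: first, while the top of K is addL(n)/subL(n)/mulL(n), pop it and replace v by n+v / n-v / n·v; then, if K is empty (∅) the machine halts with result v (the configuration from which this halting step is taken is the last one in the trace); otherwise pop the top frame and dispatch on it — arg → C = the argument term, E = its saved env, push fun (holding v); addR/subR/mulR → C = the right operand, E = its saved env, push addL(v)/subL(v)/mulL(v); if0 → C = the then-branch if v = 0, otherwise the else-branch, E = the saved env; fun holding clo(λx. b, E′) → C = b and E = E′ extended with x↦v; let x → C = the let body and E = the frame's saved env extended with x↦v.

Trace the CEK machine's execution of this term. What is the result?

step 0: [C=((λv. (v + 2)) ((if0 0 then -4 else 5) * ((λy. ((λp. y) y)) -4))) | E=∅ | K=∅]
step 1: [C=(λv. (v + 2)) | E=∅ | K=[arg]]
step 2: [C=((if0 0 then -4 else 5) * ((λy. ((λp. y) y)) -4)) | E=∅ | K=[fun]]
step 3: [C=(if0 0 then -4 else 5) | E=∅ | K=[mulR :: fun]]
step 4: [C=0 | E=∅ | K=[if0 :: mulR :: fun]]
step 5: [C=-4 | E=∅ | K=[mulR :: fun]]
step 6: [C=((λy. ((λp. y) y)) -4) | E=∅ | K=[mulL(-4) :: fun]]
step 7: [C=(λy. ((λp. y) y)) | E=∅ | K=[arg :: mulL(-4) :: fun]]
step 8: [C=-4 | E=∅ | K=[fun :: mulL(-4) :: fun]]
step 9: [C=((λp. y) y) | E={y↦-4} | K=[mulL(-4) :: fun]]
step 10: [C=(λp. y) | E={y↦-4} | K=[arg :: mulL(-4) :: fun]]
step 11: [C=y | E={y↦-4} | K=[fun :: mulL(-4) :: fun]]
step 12: [C=y | E={p↦-4, y↦-4} | K=[mulL(-4) :: fun]]
step 13: [C=(v + 2) | E={v↦16} | K=∅]
step 14: [C=v | E={v↦16} | K=[addR]]
step 15: [C=2 | E={v↦16} | K=[addL(16)]]
→ final value 18

Answer: 18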